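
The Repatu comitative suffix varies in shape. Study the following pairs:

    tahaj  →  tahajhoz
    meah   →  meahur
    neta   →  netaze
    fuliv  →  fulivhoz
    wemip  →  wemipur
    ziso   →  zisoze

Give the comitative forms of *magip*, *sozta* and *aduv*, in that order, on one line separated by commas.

magipur, soztaze, aduvhoz

Looking at the final sound of each stem: -ur when the stem ends in a voiceless consonant (*meah*, *wemip*); -hoz when the stem ends in a voiced consonant (*tahaj*, *fuliv*); -ze when the stem ends in a vowel (*neta*, *ziso*).
*magip*: final sound = /p/, a voiceless consonant → -ur → *magipur*.
The final sound of *sozta* is /a/, which is a vowel, so the suffix is -ze, giving *soztaze*.
*aduv* — final sound /v/ (a voiced consonant) → -hoz → *aduvhoz*.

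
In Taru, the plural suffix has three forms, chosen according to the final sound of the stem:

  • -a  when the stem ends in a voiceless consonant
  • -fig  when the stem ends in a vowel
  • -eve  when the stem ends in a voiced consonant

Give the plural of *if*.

Since the final sound of *if* is /f/ (a voiceless consonant), it takes -a, giving *ifa*.

ifa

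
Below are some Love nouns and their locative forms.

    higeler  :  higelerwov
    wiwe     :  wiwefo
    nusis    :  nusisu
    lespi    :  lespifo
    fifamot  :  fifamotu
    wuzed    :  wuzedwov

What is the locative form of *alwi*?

alwifo

The suffix is conditioned by the final sound: -u when the stem ends in a voiceless consonant (*nusis*, *fifamot*); -wov when the stem ends in a voiced consonant (*higeler*, *wuzed*); -fo when the stem ends in a vowel (*wiwe*, *lespi*).
Since the final sound of *alwi* is /i/ (a vowel), it takes -fo, giving *alwifo*.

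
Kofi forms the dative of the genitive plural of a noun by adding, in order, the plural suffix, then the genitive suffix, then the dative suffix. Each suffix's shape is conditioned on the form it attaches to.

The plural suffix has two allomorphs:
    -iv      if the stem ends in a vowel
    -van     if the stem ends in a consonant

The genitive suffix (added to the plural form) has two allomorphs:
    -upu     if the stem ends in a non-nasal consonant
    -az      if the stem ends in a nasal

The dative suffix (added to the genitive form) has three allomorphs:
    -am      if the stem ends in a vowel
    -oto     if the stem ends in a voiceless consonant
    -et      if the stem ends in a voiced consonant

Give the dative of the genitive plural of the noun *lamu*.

lamuivupuam

*lamu* — final sound /u/ (a vowel) → -iv → *lamuiv*.
Since the final consonant of the plural form *lamuiv* is /v/ (non-nasal), it takes -upu, giving *lamuivupu*.
The genitive form *lamuivupu* — final sound /u/ (a vowel) → -am → *lamuivupuam*.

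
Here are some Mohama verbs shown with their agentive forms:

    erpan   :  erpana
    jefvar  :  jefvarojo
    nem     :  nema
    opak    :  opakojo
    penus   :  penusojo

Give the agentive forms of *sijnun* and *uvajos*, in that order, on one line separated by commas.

sijnuna, uvajosojo

Looking at the final consonant of each stem: -a when the stem ends in a nasal (*erpan*, *nem*); -ojo when the stem ends in a non-nasal consonant (*jefvar*, *opak*, *penus*).
*sijnun*: final consonant = /n/, a nasal → -a → *sijnuna*.
*uvajos*: final consonant = /s/, non-nasal → -ojo → *uvajosojo*.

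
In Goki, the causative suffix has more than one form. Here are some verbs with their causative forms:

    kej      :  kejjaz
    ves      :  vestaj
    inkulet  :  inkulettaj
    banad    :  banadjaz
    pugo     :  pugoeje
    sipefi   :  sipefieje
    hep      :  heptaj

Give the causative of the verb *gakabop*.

Looking at the final sound of each stem: -taj when the stem ends in a voiceless consonant (*ves*, *inkulet*, *hep*); -jaz when the stem ends in a voiced consonant (*kej*, *banad*); -eje when the stem ends in a vowel (*pugo*, *sipefi*).
Since the final sound of *gakabop* is /p/ (a voiceless consonant), it takes -taj, giving *gakaboptaj*.

gakaboptaj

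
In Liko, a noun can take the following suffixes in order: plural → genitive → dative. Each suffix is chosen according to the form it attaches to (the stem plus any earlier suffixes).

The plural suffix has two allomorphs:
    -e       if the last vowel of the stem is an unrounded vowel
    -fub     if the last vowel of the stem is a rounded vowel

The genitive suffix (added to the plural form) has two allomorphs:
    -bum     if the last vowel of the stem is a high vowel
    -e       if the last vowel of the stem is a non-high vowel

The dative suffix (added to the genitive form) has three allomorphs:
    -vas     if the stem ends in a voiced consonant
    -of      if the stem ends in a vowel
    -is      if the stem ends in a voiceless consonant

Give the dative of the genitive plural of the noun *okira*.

*okira* — last vowel /a/ (an unrounded vowel) → -e → *okirae*.
The plural form *okirae* — last vowel /e/ (a non-high vowel) → -e → *okiraee*.
Since the final sound of the genitive form *okiraee* is /e/ (a vowel), it takes -of, giving *okiraeeof*.

okiraeeof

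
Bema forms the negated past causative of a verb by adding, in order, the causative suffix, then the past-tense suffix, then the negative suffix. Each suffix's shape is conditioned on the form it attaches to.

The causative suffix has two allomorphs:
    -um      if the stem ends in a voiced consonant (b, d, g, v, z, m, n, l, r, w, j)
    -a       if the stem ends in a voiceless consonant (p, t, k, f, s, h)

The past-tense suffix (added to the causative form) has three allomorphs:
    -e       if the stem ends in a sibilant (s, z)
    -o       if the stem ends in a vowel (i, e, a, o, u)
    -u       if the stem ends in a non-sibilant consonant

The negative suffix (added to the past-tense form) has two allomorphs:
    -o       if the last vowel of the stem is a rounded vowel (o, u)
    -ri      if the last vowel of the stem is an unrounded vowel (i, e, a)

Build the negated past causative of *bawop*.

bawopaoo

The final consonant of *bawop* is /p/, which is voiceless, so the causative suffix is -a, giving *bawopa*.
The causative form *bawopa* — final sound /a/ (a vowel) → -o → *bawopao*.
Since the last vowel of the past-tense form *bawopao* is /o/ (a rounded vowel), it takes -o, giving *bawopaoo*.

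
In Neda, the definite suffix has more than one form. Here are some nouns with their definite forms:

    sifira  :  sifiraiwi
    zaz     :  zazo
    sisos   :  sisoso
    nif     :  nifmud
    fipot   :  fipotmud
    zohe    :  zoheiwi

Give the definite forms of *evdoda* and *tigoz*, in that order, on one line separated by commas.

evdodaiwi, tigozo

The suffix is conditioned by the final sound: -o when the stem ends in a sibilant (*zaz*, *sisos*); -mud when the stem ends in a non-sibilant consonant (*nif*, *fipot*); -iwi when the stem ends in a vowel (*sifira*, *zohe*).
The final sound of *evdoda* is /a/, which is a vowel, so the suffix is -iwi, giving *evdodaiwi*.
*tigoz*: final sound = /z/, a sibilant → -o → *tigozo*.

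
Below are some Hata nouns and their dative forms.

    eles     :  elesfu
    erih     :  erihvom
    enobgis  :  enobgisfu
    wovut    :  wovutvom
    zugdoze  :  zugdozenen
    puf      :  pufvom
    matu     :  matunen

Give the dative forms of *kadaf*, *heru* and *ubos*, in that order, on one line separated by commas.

The pattern is sibilance of the final sound: -fu when the stem ends in a sibilant (*eles*, *enobgis*); -vom when the stem ends in a non-sibilant consonant (*erih*, *wovut*, *puf*); -nen when the stem ends in a vowel (*zugdoze*, *matu*).
*kadaf* — final sound /f/ (a non-sibilant consonant) → -vom → *kadafvom*.
*heru* — final sound /u/ (a vowel) → -nen → *herunen*.
Since the final sound of *ubos* is /s/ (a sibilant), it takes -fu, giving *ubosfu*.

kadafvom, herunen, ubosfu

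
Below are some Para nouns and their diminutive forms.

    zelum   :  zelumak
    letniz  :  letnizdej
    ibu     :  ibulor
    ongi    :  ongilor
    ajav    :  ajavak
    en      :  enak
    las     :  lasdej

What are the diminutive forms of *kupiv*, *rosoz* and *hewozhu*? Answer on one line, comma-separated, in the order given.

The alternation tracks the final sound of the stem — -dej when the stem ends in a sibilant (*letniz*, *las*); -ak when the stem ends in a non-sibilant consonant (*zelum*, *ajav*, *en*); -lor when the stem ends in a vowel (*ibu*, *ongi*).
*kupiv* — final sound /v/ (a non-sibilant consonant) → -ak → *kupivak*.
*rosoz*: final sound = /z/, a sibilant → -dej → *rosozdej*.
*hewozhu* — final sound /u/ (a vowel) → -lor → *hewozhulor*.

kupivak, rosozdej, hewozhulor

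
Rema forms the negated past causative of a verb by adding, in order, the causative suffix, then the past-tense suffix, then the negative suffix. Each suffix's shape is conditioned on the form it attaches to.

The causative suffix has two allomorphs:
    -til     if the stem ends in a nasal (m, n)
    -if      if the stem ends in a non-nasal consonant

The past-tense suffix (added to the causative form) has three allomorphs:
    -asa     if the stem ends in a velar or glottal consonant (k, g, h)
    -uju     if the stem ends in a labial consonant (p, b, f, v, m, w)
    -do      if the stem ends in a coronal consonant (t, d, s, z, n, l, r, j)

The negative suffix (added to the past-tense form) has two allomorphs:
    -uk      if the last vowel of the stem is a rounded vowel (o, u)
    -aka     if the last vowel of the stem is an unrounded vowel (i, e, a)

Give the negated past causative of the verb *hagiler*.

hagilerifujuuk

*hagiler*: final consonant = /r/, non-nasal → -if → *hagilerif*.
Since the final consonant of the causative form *hagilerif* is /f/ (labial), it takes -uju, giving *hagilerifuju*.
The past-tense form *hagilerifuju*: last vowel = /u/, a rounded vowel → -uk → *hagilerifujuuk*.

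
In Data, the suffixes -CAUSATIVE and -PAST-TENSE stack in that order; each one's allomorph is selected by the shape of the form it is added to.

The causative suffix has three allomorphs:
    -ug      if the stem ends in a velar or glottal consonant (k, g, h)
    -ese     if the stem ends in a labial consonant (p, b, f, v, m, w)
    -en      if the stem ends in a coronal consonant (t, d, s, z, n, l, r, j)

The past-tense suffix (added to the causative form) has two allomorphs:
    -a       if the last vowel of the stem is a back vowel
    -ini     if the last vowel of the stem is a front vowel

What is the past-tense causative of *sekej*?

sekejenini

*sekej* — final consonant /j/ (coronal) → -en → *sekejen*.
The causative form *sekejen*: last vowel = /e/, a front vowel → -ini → *sekejenini*.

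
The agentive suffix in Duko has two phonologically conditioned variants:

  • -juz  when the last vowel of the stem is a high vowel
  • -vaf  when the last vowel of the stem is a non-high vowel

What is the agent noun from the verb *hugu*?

hugujuz

The last vowel of *hugu* is /u/, which is a high vowel, so the suffix is -juz, giving *hugujuz*.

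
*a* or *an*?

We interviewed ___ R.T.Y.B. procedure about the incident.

The indefinite article is chosen by the initial *sound* of the following word, not its spelling.
The initialism *R.T.Y.B.* is read letter by letter; the first letter, R, is pronounced /ɑr/, which begins with a vowel sound.
So the article is *an*: We interviewed an R.T.Y.B. procedure about the incident.

an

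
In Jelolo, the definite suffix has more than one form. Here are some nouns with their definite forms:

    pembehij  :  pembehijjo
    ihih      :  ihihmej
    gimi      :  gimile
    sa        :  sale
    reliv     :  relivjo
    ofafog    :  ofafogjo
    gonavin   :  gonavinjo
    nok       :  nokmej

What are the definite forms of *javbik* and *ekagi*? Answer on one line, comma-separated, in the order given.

The pattern is voicing of the final sound: -mej when the stem ends in a voiceless consonant (*ihih*, *nok*); -jo when the stem ends in a voiced consonant (*pembehij*, *reliv*, *ofafog*, *gonavin*); -le when the stem ends in a vowel (*gimi*, *sa*).
*javbik*: final sound = /k/, a voiceless consonant → -mej → *javbikmej*.
Since the final sound of *ekagi* is /i/ (a vowel), it takes -le, giving *ekagile*.

javbikmej, ekagile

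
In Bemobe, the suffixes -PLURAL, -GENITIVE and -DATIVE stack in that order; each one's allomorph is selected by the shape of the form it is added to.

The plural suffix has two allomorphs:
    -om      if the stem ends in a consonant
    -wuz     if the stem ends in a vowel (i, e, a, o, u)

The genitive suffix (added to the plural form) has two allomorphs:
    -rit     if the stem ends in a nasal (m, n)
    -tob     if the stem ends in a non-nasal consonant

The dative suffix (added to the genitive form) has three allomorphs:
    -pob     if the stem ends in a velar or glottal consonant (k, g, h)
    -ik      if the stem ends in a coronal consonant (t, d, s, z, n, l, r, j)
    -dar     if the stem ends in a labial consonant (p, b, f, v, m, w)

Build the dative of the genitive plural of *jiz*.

jizomritik

*jiz* — final sound /z/ (a consonant) → -om → *jizom*.
The plural form *jizom* — final consonant /m/ (a nasal) → -rit → *jizomrit*.
Since the final consonant of the genitive form *jizomrit* is /t/ (coronal), it takes -ik, giving *jizomritik*.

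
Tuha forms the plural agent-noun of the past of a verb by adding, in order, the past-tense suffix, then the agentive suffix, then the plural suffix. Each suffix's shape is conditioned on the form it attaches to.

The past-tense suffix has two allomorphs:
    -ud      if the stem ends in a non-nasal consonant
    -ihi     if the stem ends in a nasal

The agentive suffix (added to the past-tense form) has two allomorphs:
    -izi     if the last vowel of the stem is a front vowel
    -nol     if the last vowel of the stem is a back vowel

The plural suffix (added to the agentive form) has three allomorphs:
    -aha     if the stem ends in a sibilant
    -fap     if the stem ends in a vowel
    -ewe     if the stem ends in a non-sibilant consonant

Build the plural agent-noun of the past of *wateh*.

*wateh*: final consonant = /h/, non-nasal → -ud → *watehud*.
The past-tense form *watehud*: last vowel = /u/, a back vowel → -nol → *watehudnol*.
The final sound of the agentive form *watehudnol* is /l/, which is a non-sibilant consonant, so the plural suffix is -ewe, giving *watehudnolewe*.

watehudnolewe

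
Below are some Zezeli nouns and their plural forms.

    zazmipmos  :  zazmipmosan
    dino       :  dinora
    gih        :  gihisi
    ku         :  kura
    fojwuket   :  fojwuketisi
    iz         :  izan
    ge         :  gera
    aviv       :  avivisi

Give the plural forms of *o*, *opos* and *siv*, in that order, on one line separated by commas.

ora, oposan, sivisi

The suffix is conditioned by the final sound: -an when the stem ends in a sibilant (*zazmipmos*, *iz*); -isi when the stem ends in a non-sibilant consonant (*gih*, *fojwuket*, *aviv*); -ra when the stem ends in a vowel (*dino*, *ku*, *ge*).
*o*: final sound = /o/, a vowel → -ra → *ora*.
*opos*: final sound = /s/, a sibilant → -an → *oposan*.
The final sound of *siv* is /v/, which is a non-sibilant consonant, so the suffix is -isi, giving *sivisi*.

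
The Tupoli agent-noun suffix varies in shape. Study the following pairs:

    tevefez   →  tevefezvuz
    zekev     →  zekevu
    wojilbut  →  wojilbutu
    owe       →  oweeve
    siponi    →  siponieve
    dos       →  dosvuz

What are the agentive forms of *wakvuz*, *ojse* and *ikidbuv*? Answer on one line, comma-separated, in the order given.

wakvuzvuz, ojseeve, ikidbuvu

The alternation tracks the final sound of the stem — -vuz when the stem ends in a sibilant (*tevefez*, *dos*); -u when the stem ends in a non-sibilant consonant (*zekev*, *wojilbut*); -eve when the stem ends in a vowel (*owe*, *siponi*).
*wakvuz* — final sound /z/ (a sibilant) → -vuz → *wakvuzvuz*.
The final sound of *ojse* is /e/, which is a vowel, so the suffix is -eve, giving *ojseeve*.
The final sound of *ikidbuv* is /v/, which is a non-sibilant consonant, so the suffix is -u, giving *ikidbuvu*.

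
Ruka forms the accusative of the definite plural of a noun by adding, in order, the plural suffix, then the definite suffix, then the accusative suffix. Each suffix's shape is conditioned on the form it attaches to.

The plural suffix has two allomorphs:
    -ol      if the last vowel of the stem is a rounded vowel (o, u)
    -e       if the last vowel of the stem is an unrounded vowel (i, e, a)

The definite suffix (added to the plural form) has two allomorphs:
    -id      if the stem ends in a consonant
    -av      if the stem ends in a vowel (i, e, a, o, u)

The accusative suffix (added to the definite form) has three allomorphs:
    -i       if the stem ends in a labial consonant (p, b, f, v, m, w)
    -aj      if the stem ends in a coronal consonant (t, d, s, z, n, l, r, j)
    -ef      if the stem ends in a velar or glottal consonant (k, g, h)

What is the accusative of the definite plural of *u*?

uolidaj

*u*: last vowel = /u/, a rounded vowel → -ol → *uol*.
The plural form *uol*: final sound = /l/, a consonant → -id → *uolid*.
The final consonant of the definite form *uolid* is /d/, which is coronal, so the accusative suffix is -aj, giving *uolidaj*.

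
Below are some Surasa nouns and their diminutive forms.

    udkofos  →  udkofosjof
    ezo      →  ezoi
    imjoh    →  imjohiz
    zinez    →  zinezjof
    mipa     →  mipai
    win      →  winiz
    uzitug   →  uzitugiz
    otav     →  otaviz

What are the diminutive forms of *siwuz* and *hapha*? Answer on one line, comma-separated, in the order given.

The alternation tracks the final sound of the stem — -jof when the stem ends in a sibilant (*udkofos*, *zinez*); -iz when the stem ends in a non-sibilant consonant (*imjoh*, *win*, *uzitug*, *otav*); -i when the stem ends in a vowel (*ezo*, *mipa*).
The final sound of *siwuz* is /z/, which is a sibilant, so the suffix is -jof, giving *siwuzjof*.
The final sound of *hapha* is /a/, which is a vowel, so the suffix is -i, giving *haphai*.

siwuzjof, haphai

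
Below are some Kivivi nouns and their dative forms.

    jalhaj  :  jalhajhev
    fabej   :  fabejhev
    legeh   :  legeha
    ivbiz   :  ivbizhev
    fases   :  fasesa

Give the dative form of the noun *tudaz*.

tudazhev

The suffix is conditioned by the final consonant: -a when the stem ends in a voiceless consonant (*legeh*, *fases*); -hev when the stem ends in a voiced consonant (*jalhaj*, *fabej*, *ivbiz*).
*tudaz* — final consonant /z/ (voiced) → -hev → *tudazhev*.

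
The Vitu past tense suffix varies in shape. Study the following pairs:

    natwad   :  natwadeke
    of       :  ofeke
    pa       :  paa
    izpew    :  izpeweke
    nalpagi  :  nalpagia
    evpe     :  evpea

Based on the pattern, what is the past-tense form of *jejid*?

The alternation tracks the final sound of the stem — -eke when the stem ends in a consonant (*natwad*, *of*, *izpew*); -a when the stem ends in a vowel (*pa*, *nalpagi*, *evpe*).
*jejid* — final sound /d/ (a consonant) → -eke → *jejideke*.

jejideke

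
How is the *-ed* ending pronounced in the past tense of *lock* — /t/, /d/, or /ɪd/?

/t/

The stem *lock* ends in a voiceless consonant other than /t/.
The -ed suffix is realized as /ɪd/ after /t, d/; as /t/ after other voiceless consonants; and as /d/ after other voiced sounds.
So -ed on *lock* is pronounced /t/.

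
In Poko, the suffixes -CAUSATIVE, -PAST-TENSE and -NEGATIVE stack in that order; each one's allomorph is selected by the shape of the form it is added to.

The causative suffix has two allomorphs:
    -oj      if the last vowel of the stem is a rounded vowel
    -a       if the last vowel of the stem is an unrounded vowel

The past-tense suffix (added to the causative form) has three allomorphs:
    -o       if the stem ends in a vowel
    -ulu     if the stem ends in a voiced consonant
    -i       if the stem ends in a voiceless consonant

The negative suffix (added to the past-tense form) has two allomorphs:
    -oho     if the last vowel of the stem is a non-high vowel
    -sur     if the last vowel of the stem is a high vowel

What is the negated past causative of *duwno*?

duwnoojulusur

*duwno* — last vowel /o/ (a rounded vowel) → -oj → *duwnooj*.
The causative form *duwnooj* — final sound /j/ (a voiced consonant) → -ulu → *duwnoojulu*.
The past-tense form *duwnoojulu* — last vowel /u/ (a high vowel) → -sur → *duwnoojulusur*.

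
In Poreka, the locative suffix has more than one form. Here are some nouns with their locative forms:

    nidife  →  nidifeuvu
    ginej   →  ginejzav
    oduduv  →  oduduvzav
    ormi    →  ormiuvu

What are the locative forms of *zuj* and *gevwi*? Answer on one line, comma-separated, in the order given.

zujzav, gevwiuvu

The alternation tracks the final sound of the stem — -zav when the stem ends in a consonant (*ginej*, *oduduv*); -uvu when the stem ends in a vowel (*nidife*, *ormi*).
*zuj* — final sound /j/ (a consonant) → -zav → *zujzav*.
Since the final sound of *gevwi* is /i/ (a vowel), it takes -uvu, giving *gevwiuvu*.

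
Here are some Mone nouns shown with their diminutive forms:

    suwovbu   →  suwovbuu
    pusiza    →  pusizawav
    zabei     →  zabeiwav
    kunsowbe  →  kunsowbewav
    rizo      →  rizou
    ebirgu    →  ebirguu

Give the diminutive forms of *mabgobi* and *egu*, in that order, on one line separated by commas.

The suffix is conditioned by the last vowel: -u when the last vowel of the stem is a rounded vowel (*suwovbu*, *rizo*, *ebirgu*); -wav when the last vowel of the stem is an unrounded vowel (*pusiza*, *zabei*, *kunsowbe*).
Since the last vowel of *mabgobi* is /i/ (an unrounded vowel), it takes -wav, giving *mabgobiwav*.
Since the last vowel of *egu* is /u/ (a rounded vowel), it takes -u, giving *eguu*.

mabgobiwav, eguu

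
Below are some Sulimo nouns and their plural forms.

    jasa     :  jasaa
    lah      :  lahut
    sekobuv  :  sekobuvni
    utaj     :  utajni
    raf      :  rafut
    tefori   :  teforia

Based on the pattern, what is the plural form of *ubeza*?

Looking at the final sound of each stem: -ut when the stem ends in a voiceless consonant (*lah*, *raf*); -ni when the stem ends in a voiced consonant (*sekobuv*, *utaj*); -a when the stem ends in a vowel (*jasa*, *tefori*).
*ubeza* — final sound /a/ (a vowel) → -a → *ubezaa*.

ubezaa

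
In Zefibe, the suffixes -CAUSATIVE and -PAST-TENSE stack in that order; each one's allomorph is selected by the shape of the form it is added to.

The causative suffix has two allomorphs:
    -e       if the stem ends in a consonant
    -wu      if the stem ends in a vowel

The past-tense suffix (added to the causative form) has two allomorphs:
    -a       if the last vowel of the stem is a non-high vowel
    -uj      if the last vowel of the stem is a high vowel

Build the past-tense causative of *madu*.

Since the final sound of *madu* is /u/ (a vowel), it takes -wu, giving *maduwu*.
The causative form *maduwu*: last vowel = /u/, a high vowel → -uj → *maduwuuj*.

maduwuuj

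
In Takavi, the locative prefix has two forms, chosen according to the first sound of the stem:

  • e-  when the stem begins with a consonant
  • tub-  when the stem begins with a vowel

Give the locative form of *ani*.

tubani

The first sound of *ani* is /a/, which is a vowel, so the prefix is tub-, giving *tubani*.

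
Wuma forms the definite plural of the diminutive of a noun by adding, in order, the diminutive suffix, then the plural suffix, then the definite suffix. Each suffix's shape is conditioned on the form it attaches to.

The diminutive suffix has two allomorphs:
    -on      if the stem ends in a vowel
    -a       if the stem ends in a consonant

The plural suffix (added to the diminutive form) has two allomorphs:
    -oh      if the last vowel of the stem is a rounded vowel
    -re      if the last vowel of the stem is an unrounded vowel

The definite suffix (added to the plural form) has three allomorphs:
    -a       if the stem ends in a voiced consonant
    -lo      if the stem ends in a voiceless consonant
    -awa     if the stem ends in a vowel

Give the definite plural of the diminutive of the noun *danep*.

*danep* — final sound /p/ (a consonant) → -a → *danepa*.
The diminutive form *danepa* — last vowel /a/ (an unrounded vowel) → -re → *danepare*.
The plural form *danepare*: final sound = /e/, a vowel → -awa → *danepareawa*.

danepareawa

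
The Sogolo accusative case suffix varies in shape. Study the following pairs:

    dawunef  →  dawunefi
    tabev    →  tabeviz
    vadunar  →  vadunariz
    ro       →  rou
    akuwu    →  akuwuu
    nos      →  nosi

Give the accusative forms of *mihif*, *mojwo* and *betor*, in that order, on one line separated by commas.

The alternation tracks the final sound of the stem — -i when the stem ends in a voiceless consonant (*dawunef*, *nos*); -iz when the stem ends in a voiced consonant (*tabev*, *vadunar*); -u when the stem ends in a vowel (*ro*, *akuwu*).
The final sound of *mihif* is /f/, which is a voiceless consonant, so the suffix is -i, giving *mihifi*.
*mojwo* — final sound /o/ (a vowel) → -u → *mojwou*.
Since the final sound of *betor* is /r/ (a voiced consonant), it takes -iz, giving *betoriz*.

mihifi, mojwou, betoriz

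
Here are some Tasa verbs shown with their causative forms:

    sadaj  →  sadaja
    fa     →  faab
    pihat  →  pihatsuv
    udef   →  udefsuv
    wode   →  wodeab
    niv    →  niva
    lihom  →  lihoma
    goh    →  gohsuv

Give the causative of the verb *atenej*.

ateneja

The pattern is voicing of the final sound: -suv when the stem ends in a voiceless consonant (*pihat*, *udef*, *goh*); -a when the stem ends in a voiced consonant (*sadaj*, *niv*, *lihom*); -ab when the stem ends in a vowel (*fa*, *wode*).
*atenej* — final sound /j/ (a voiced consonant) → -a → *ateneja*.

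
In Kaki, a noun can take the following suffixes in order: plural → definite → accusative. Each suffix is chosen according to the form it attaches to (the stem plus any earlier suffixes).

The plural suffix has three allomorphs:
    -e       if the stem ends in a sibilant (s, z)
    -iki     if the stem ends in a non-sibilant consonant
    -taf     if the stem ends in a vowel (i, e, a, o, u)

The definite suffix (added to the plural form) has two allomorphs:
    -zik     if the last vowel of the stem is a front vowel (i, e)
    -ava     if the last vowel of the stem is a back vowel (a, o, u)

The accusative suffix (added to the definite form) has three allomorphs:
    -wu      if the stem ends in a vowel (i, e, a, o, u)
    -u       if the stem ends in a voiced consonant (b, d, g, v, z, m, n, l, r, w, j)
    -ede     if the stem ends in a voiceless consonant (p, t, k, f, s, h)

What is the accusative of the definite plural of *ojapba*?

ojapbatafavawu

*ojapba*: final sound = /a/, a vowel → -taf → *ojapbataf*.
Since the last vowel of the plural form *ojapbataf* is /a/ (a back vowel), it takes -ava, giving *ojapbatafava*.
The definite form *ojapbatafava* — final sound /a/ (a vowel) → -wu → *ojapbatafavawu*.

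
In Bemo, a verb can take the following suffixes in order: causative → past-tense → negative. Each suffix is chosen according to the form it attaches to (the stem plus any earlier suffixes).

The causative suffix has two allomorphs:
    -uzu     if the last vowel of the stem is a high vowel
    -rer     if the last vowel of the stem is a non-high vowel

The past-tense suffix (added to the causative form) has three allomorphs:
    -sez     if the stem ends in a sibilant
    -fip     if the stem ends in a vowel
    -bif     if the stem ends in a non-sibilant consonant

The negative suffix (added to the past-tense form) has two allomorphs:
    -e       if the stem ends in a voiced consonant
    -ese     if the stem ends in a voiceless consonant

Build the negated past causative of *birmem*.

birmemrerbifese

*birmem* — last vowel /e/ (a non-high vowel) → -rer → *birmemrer*.
The causative form *birmemrer* — final sound /r/ (a non-sibilant consonant) → -bif → *birmemrerbif*.
Since the final consonant of the past-tense form *birmemrerbif* is /f/ (voiceless), it takes -ese, giving *birmemrerbifese*.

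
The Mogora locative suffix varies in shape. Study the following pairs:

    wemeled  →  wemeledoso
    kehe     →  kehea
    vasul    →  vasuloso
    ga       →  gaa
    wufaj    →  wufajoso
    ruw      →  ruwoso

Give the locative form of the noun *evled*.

evledoso

Looking at the final sound of each stem: -oso when the stem ends in a consonant (*wemeled*, *vasul*, *wufaj*, *ruw*); -a when the stem ends in a vowel (*kehe*, *ga*).
The final sound of *evled* is /d/, which is a consonant, so the suffix is -oso, giving *evledoso*.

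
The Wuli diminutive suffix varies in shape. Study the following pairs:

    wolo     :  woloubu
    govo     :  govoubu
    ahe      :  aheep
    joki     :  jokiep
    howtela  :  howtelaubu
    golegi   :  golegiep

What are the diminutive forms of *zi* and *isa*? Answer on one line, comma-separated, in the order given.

ziep, isaubu

Looking at the last vowel of each stem: -ep when the last vowel of the stem is a front vowel (*ahe*, *joki*, *golegi*); -ubu when the last vowel of the stem is a back vowel (*wolo*, *govo*, *howtela*).
The last vowel of *zi* is /i/, which is a front vowel, so the suffix is -ep, giving *ziep*.
The last vowel of *isa* is /a/, which is a back vowel, so the suffix is -ubu, giving *isaubu*.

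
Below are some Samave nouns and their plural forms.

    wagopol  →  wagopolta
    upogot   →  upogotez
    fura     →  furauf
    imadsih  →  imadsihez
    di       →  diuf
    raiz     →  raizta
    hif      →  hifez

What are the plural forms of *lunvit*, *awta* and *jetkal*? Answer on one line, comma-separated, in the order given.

lunvitez, awtauf, jetkalta

The suffix is conditioned by the final sound: -ez when the stem ends in a voiceless consonant (*upogot*, *imadsih*, *hif*); -ta when the stem ends in a voiced consonant (*wagopol*, *raiz*); -uf when the stem ends in a vowel (*fura*, *di*).
Since the final sound of *lunvit* is /t/ (a voiceless consonant), it takes -ez, giving *lunvitez*.
Since the final sound of *awta* is /a/ (a vowel), it takes -uf, giving *awtauf*.
Since the final sound of *jetkal* is /l/ (a voiced consonant), it takes -ta, giving *jetkalta*.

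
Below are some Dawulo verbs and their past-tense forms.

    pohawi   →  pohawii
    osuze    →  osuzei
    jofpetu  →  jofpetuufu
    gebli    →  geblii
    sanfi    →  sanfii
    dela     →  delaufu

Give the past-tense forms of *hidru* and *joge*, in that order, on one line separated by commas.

hidruufu, jogei

The suffix is conditioned by the last vowel: -i when the last vowel of the stem is a front vowel (*pohawi*, *osuze*, *gebli*, *sanfi*); -ufu when the last vowel of the stem is a back vowel (*jofpetu*, *dela*).
The last vowel of *hidru* is /u/, which is a back vowel, so the suffix is -ufu, giving *hidruufu*.
Since the last vowel of *joge* is /e/ (a front vowel), it takes -i, giving *jogei*.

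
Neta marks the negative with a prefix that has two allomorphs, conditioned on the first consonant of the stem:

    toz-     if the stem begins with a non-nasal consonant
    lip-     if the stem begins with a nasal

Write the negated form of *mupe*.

lipmupe

*mupe*: first consonant = /m/, a nasal → lip- → *lipmupe*.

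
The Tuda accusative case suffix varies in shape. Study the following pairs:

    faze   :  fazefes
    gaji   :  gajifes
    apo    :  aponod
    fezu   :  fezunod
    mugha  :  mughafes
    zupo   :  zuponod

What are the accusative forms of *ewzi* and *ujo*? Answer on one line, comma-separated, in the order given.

ewzifes, ujonod

The suffix is conditioned by the last vowel: -nod when the last vowel of the stem is a rounded vowel (*apo*, *fezu*, *zupo*); -fes when the last vowel of the stem is an unrounded vowel (*faze*, *gaji*, *mugha*).
*ewzi* — last vowel /i/ (an unrounded vowel) → -fes → *ewzifes*.
The last vowel of *ujo* is /o/, which is a rounded vowel, so the suffix is -nod, giving *ujonod*.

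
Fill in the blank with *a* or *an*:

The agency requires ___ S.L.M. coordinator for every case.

an

The indefinite article is chosen by the initial *sound* of the following word, not its spelling.
The initialism *S.L.M.* is read letter by letter; the first letter, S, is pronounced /ɛs/, which begins with a vowel sound.
So the article is *an*: The agency requires an S.L.M. coordinator for every case.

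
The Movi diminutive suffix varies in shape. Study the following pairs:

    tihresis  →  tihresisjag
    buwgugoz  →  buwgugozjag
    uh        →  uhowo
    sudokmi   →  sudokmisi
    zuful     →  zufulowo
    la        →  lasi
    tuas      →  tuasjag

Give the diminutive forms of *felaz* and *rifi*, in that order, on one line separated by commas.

felazjag, rifisi

The pattern is sibilance of the final sound: -jag when the stem ends in a sibilant (*tihresis*, *buwgugoz*, *tuas*); -owo when the stem ends in a non-sibilant consonant (*uh*, *zuful*); -si when the stem ends in a vowel (*sudokmi*, *la*).
The final sound of *felaz* is /z/, which is a sibilant, so the suffix is -jag, giving *felazjag*.
Since the final sound of *rifi* is /i/ (a vowel), it takes -si, giving *rifisi*.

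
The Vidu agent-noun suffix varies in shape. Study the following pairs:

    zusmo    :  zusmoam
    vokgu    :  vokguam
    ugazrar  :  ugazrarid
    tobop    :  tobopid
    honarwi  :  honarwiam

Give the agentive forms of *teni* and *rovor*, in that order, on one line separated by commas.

The pattern is consonant vs. vowel: -id when the stem ends in a consonant (*ugazrar*, *tobop*); -am when the stem ends in a vowel (*zusmo*, *vokgu*, *honarwi*).
Since the final sound of *teni* is /i/ (a vowel), it takes -am, giving *teniam*.
The final sound of *rovor* is /r/, which is a consonant, so the suffix is -id, giving *rovorid*.

teniam, rovorid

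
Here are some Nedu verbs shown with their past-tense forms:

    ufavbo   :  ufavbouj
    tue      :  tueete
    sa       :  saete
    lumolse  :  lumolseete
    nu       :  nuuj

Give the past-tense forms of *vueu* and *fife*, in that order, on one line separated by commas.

vueuuj, fifeete

The suffix is conditioned by the last vowel: -uj when the last vowel of the stem is a rounded vowel (*ufavbo*, *nu*); -ete when the last vowel of the stem is an unrounded vowel (*tue*, *sa*, *lumolse*).
Since the last vowel of *vueu* is /u/ (a rounded vowel), it takes -uj, giving *vueuuj*.
*fife* — last vowel /e/ (an unrounded vowel) → -ete → *fifeete*.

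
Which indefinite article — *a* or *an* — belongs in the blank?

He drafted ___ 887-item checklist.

an

The indefinite article is chosen by the initial *sound* of the following word, not its spelling.
The number *887* is spoken "eight hundred …", beginning with /eɪt/ — a vowel sound.
So the article is *an*: He drafted an 887-item checklist.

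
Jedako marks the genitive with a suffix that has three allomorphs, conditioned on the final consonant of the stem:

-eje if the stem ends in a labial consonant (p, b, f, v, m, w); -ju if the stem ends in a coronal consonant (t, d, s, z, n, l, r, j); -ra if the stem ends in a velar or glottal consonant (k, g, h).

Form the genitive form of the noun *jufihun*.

The final consonant of *jufihun* is /n/, which is coronal, so the suffix is -ju, giving *jufihunju*.

jufihunju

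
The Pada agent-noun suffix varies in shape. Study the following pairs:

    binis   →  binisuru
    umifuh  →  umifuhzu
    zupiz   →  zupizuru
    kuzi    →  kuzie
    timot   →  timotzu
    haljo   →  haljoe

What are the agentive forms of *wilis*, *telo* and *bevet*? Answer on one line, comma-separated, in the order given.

wilisuru, teloe, bevetzu

Looking at the final sound of each stem: -uru when the stem ends in a sibilant (*binis*, *zupiz*); -zu when the stem ends in a non-sibilant consonant (*umifuh*, *timot*); -e when the stem ends in a vowel (*kuzi*, *haljo*).
*wilis*: final sound = /s/, a sibilant → -uru → *wilisuru*.
The final sound of *telo* is /o/, which is a vowel, so the suffix is -e, giving *teloe*.
The final sound of *bevet* is /t/, which is a non-sibilant consonant, so the suffix is -zu, giving *bevetzu*.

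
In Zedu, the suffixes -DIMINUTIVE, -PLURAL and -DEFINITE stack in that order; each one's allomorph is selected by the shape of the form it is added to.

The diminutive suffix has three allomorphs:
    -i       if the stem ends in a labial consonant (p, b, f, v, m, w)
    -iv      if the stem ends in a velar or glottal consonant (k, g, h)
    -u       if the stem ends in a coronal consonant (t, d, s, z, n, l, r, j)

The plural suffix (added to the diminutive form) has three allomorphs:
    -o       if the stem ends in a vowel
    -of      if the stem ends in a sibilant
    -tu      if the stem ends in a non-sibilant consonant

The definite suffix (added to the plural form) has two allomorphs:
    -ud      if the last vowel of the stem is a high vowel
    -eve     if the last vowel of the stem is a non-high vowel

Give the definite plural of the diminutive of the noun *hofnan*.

*hofnan* — final consonant /n/ (coronal) → -u → *hofnanu*.
The diminutive form *hofnanu*: final sound = /u/, a vowel → -o → *hofnanuo*.
The plural form *hofnanuo*: last vowel = /o/, a non-high vowel → -eve → *hofnanuoeve*.

hofnanuoeve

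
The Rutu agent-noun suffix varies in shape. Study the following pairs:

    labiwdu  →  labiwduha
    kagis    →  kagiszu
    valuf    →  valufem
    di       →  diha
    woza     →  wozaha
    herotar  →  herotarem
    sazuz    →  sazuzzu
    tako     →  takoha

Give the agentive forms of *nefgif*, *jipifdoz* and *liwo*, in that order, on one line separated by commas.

The suffix is conditioned by the final sound: -zu when the stem ends in a sibilant (*kagis*, *sazuz*); -em when the stem ends in a non-sibilant consonant (*valuf*, *herotar*); -ha when the stem ends in a vowel (*labiwdu*, *di*, *woza*, *tako*).
*nefgif*: final sound = /f/, a non-sibilant consonant → -em → *nefgifem*.
Since the final sound of *jipifdoz* is /z/ (a sibilant), it takes -zu, giving *jipifdozzu*.
The final sound of *liwo* is /o/, which is a vowel, so the suffix is -ha, giving *liwoha*.

nefgifem, jipifdozzu, liwoha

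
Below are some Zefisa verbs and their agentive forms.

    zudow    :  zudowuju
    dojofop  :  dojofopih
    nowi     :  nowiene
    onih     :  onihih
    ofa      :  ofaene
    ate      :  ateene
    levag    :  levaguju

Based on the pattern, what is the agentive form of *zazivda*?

zazivdaene

The suffix is conditioned by the final sound: -ih when the stem ends in a voiceless consonant (*dojofop*, *onih*); -uju when the stem ends in a voiced consonant (*zudow*, *levag*); -ene when the stem ends in a vowel (*nowi*, *ofa*, *ate*).
The final sound of *zazivda* is /a/, which is a vowel, so the suffix is -ene, giving *zazivdaene*.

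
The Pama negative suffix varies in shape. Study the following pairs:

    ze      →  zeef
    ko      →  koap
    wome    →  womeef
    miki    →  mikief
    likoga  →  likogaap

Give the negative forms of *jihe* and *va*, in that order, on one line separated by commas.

The pattern is front/back vowel harmony: -ef when the last vowel of the stem is a front vowel (*ze*, *wome*, *miki*); -ap when the last vowel of the stem is a back vowel (*ko*, *likoga*).
The last vowel of *jihe* is /e/, which is a front vowel, so the suffix is -ef, giving *jiheef*.
*va* — last vowel /a/ (a back vowel) → -ap → *vaap*.

jiheef, vaap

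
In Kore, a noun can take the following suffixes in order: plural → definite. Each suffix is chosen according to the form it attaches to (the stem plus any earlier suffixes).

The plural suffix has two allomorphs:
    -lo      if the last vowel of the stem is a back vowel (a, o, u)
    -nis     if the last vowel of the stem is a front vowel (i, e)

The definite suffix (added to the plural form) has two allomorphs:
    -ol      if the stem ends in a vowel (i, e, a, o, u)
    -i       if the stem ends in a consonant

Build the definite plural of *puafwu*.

puafwulool

*puafwu* — last vowel /u/ (a back vowel) → -lo → *puafwulo*.
The plural form *puafwulo*: final sound = /o/, a vowel → -ol → *puafwulool*.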